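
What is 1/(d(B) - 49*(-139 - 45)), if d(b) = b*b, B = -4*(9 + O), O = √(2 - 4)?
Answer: -I/(-10280*I + 288*√2) ≈ 9.7124e-5 - 3.848e-6*I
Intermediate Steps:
O = I*√2 (O = √(-2) = I*√2 ≈ 1.4142*I)
B = -36 - 4*I*√2 (B = -4*(9 + I*√2) = -36 - 4*I*√2 ≈ -36.0 - 5.6569*I)
d(b) = b²
1/(d(B) - 49*(-139 - 45)) = 1/((-36 - 4*I*√2)² - 49*(-139 - 45)) = 1/((-36 - 4*I*√2)² - 49*(-184)) = 1/((-36 - 4*I*√2)² + 9016) = 1/(9016 + (-36 - 4*I*√2)²)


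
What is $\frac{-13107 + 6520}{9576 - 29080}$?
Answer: $\frac{6587}{19504} \approx 0.33773$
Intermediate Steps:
$\frac{-13107 + 6520}{9576 - 29080} = - \frac{6587}{-19504} = \left(-6587\right) \left(- \frac{1}{19504}\right) = \frac{6587}{19504}$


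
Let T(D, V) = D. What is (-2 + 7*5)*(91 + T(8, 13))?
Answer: 3267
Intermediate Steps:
(-2 + 7*5)*(91 + T(8, 13)) = (-2 + 7*5)*(91 + 8) = (-2 + 35)*99 = 33*99 = 3267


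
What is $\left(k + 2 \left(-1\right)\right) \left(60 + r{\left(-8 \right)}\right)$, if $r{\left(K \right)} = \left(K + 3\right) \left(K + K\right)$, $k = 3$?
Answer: $140$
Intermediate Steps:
$r{\left(K \right)} = 2 K \left(3 + K\right)$ ($r{\left(K \right)} = \left(3 + K\right) 2 K = 2 K \left(3 + K\right)$)
$\left(k + 2 \left(-1\right)\right) \left(60 + r{\left(-8 \right)}\right) = \left(3 + 2 \left(-1\right)\right) \left(60 + 2 \left(-8\right) \left(3 - 8\right)\right) = \left(3 - 2\right) \left(60 + 2 \left(-8\right) \left(-5\right)\right) = 1 \left(60 + 80\right) = 1 \cdot 140 = 140$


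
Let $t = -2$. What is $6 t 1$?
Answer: $-12$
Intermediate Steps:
$6 t 1 = 6 \left(-2\right) 1 = \left(-12\right) 1 = -12$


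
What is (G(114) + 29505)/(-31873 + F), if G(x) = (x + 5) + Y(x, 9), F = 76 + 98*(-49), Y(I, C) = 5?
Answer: -29629/36599 ≈ -0.80956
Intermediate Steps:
F = -4726 (F = 76 - 4802 = -4726)
G(x) = 10 + x (G(x) = (x + 5) + 5 = (5 + x) + 5 = 10 + x)
(G(114) + 29505)/(-31873 + F) = ((10 + 114) + 29505)/(-31873 - 4726) = (124 + 29505)/(-36599) = 29629*(-1/36599) = -29629/36599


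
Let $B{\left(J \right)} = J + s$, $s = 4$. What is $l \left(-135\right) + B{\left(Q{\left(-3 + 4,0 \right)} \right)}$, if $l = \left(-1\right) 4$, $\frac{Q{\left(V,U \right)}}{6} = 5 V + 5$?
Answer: $604$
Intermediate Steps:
$Q{\left(V,U \right)} = 30 + 30 V$ ($Q{\left(V,U \right)} = 6 \left(5 V + 5\right) = 6 \left(5 + 5 V\right) = 30 + 30 V$)
$l = -4$
$B{\left(J \right)} = 4 + J$ ($B{\left(J \right)} = J + 4 = 4 + J$)
$l \left(-135\right) + B{\left(Q{\left(-3 + 4,0 \right)} \right)} = \left(-4\right) \left(-135\right) + \left(4 + \left(30 + 30 \left(-3 + 4\right)\right)\right) = 540 + \left(4 + \left(30 + 30 \cdot 1\right)\right) = 540 + \left(4 + \left(30 + 30\right)\right) = 540 + \left(4 + 60\right) = 540 + 64 = 604$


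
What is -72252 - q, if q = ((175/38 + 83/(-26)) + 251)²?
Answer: -8295045984/61009 ≈ -1.3596e+5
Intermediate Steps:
q = 3887023716/61009 (q = ((175*(1/38) + 83*(-1/26)) + 251)² = ((175/38 - 83/26) + 251)² = (349/247 + 251)² = (62346/247)² = 3887023716/61009 ≈ 63712.)
-72252 - q = -72252 - 1*3887023716/61009 = -72252 - 3887023716/61009 = -8295045984/61009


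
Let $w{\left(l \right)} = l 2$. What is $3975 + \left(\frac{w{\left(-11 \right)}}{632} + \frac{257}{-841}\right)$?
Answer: $\frac{1056289637}{265756} \approx 3974.7$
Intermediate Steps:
$w{\left(l \right)} = 2 l$
$3975 + \left(\frac{w{\left(-11 \right)}}{632} + \frac{257}{-841}\right) = 3975 + \left(\frac{2 \left(-11\right)}{632} + \frac{257}{-841}\right) = 3975 + \left(\left(-22\right) \frac{1}{632} + 257 \left(- \frac{1}{841}\right)\right) = 3975 - \frac{90463}{265756} = \frac{1056289637}{265756}$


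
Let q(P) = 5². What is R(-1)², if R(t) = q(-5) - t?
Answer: 676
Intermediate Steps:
q(P) = 25
R(t) = 25 - t
R(-1)² = (25 - 1*(-1))² = (25 + 1)² = 26² = 676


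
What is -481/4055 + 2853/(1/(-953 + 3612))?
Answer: 30761744504/4055 ≈ 7.5861e+6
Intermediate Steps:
-481/4055 + 2853/(1/(-953 + 3612)) = -481*1/4055 + 2853/(1/2659) = -481/4055 + 2853/(1/2659) = -481/4055 + 2853*2659 = -481/4055 + 7586127 = 30761744504/4055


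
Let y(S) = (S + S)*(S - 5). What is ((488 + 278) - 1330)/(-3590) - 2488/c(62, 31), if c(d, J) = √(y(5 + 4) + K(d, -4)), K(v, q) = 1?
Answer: 282/1795 - 2488*√73/73 ≈ -291.04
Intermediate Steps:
y(S) = 2*S*(-5 + S) (y(S) = (2*S)*(-5 + S) = 2*S*(-5 + S))
c(d, J) = √73 (c(d, J) = √(2*(5 + 4)*(-5 + (5 + 4)) + 1) = √(2*9*(-5 + 9) + 1) = √(2*9*4 + 1) = √(72 + 1) = √73)
((488 + 278) - 1330)/(-3590) - 2488/c(62, 31) = ((488 + 278) - 1330)/(-3590) - 2488*√73/73 = (766 - 1330)*(-1/3590) - 2488*√73/73 = -564*(-1/3590) - 2488*√73/73 = 282/1795 - 2488*√73/73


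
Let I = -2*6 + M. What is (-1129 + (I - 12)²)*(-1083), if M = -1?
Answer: 545832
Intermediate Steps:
I = -13 (I = -2*6 - 1 = -12 - 1 = -13)
(-1129 + (I - 12)²)*(-1083) = (-1129 + (-13 - 12)²)*(-1083) = (-1129 + (-25)²)*(-1083) = (-1129 + 625)*(-1083) = -504*(-1083) = 545832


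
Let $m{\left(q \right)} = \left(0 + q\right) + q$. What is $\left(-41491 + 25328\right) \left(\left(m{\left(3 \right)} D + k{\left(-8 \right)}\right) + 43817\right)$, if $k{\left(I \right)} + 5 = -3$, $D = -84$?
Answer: $-699938715$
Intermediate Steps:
$k{\left(I \right)} = -8$ ($k{\left(I \right)} = -5 - 3 = -8$)
$m{\left(q \right)} = 2 q$ ($m{\left(q \right)} = q + q = 2 q$)
$\left(-41491 + 25328\right) \left(\left(m{\left(3 \right)} D + k{\left(-8 \right)}\right) + 43817\right) = \left(-41491 + 25328\right) \left(\left(2 \cdot 3 \left(-84\right) - 8\right) + 43817\right) = - 16163 \left(\left(6 \left(-84\right) - 8\right) + 43817\right) = - 16163 \left(\left(-504 - 8\right) + 43817\right) = - 16163 \left(-512 + 43817\right) = \left(-16163\right) 43305 = -699938715$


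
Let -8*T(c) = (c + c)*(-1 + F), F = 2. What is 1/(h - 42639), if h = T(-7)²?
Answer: -16/682175 ≈ -2.3454e-5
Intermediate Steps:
T(c) = -c/4 (T(c) = -(c + c)*(-1 + 2)/8 = -2*c/8 = -c/4)
h = 49/16 (h = (-¼*(-7))² = (7/4)² = 49/16 ≈ 3.0625)
1/(h - 42639) = 1/(49/16 - 42639) = 1/(-682175/16) = -16/682175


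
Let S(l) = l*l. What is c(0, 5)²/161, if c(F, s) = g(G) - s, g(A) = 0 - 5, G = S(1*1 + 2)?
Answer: 100/161 ≈ 0.62112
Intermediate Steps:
S(l) = l²
G = 9 (G = (1*1 + 2)² = (1 + 2)² = 3² = 9)
g(A) = -5
c(F, s) = -5 - s
c(0, 5)²/161 = (-5 - 1*5)²/161 = (-5 - 5)²*(1/161) = (-10)²*(1/161) = 100*(1/161) = 100/161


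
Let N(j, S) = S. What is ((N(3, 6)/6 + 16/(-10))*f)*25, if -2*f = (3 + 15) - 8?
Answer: 75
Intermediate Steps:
f = -5 (f = -((3 + 15) - 8)/2 = -(18 - 8)/2 = -½*10 = -5)
((N(3, 6)/6 + 16/(-10))*f)*25 = ((6/6 + 16/(-10))*(-5))*25 = ((6*(⅙) + 16*(-⅒))*(-5))*25 = ((1 - 8/5)*(-5))*25 = -⅗*(-5)*25 = 3*25 = 75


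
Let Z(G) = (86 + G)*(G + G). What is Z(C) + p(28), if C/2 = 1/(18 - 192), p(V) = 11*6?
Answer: 484592/7569 ≈ 64.023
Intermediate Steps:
p(V) = 66
C = -1/87 (C = 2/(18 - 192) = 2/(-174) = 2*(-1/174) = -1/87 ≈ -0.011494)
Z(G) = 2*G*(86 + G) (Z(G) = (86 + G)*(2*G) = 2*G*(86 + G))
Z(C) + p(28) = 2*(-1/87)*(86 - 1/87) + 66 = 2*(-1/87)*(7481/87) + 66 = -14962/7569 + 66 = 484592/7569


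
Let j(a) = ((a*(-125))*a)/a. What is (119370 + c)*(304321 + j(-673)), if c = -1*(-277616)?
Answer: 154207623756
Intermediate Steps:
c = 277616
j(a) = -125*a (j(a) = ((-125*a)*a)/a = (-125*a²)/a = -125*a)
(119370 + c)*(304321 + j(-673)) = (119370 + 277616)*(304321 - 125*(-673)) = 396986*(304321 + 84125) = 396986*388446 = 154207623756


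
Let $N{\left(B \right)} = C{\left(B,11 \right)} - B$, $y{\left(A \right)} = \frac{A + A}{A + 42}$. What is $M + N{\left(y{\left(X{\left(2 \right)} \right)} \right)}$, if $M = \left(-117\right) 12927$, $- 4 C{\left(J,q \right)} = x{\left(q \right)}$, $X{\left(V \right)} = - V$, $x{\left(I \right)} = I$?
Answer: $- \frac{30249233}{20} \approx -1.5125 \cdot 10^{6}$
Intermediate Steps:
$C{\left(J,q \right)} = - \frac{q}{4}$
$M = -1512459$
$y{\left(A \right)} = \frac{2 A}{42 + A}$
$N{\left(B \right)} = - \frac{11}{4} - B$ ($N{\left(B \right)} = \left(- \frac{1}{4}\right) 11 - B = - \frac{11}{4} - B$)
$M + N{\left(y{\left(X{\left(2 \right)} \right)} \right)} = -1512459 - \left(\frac{11}{4} + \frac{2 \left(\left(-1\right) 2\right)}{42 - 2}\right) = -1512459 - \left(\frac{11}{4} + 2 \left(-2\right) \frac{1}{42 - 2}\right) = -1512459 - \left(\frac{11}{4} + 2 \left(-2\right) \frac{1}{40}\right) = -1512459 - \frac{53}{20} = - \frac{30249233}{20}$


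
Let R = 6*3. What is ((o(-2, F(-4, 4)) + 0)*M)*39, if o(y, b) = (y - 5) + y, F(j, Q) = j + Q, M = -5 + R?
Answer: -4563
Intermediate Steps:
R = 18
M = 13 (M = -5 + 18 = 13)
F(j, Q) = Q + j
o(y, b) = -5 + 2*y (o(y, b) = (-5 + y) + y = -5 + 2*y)
((o(-2, F(-4, 4)) + 0)*M)*39 = (((-5 + 2*(-2)) + 0)*13)*39 = (((-5 - 4) + 0)*13)*39 = ((-9 + 0)*13)*39 = -9*13*39 = -117*39 = -4563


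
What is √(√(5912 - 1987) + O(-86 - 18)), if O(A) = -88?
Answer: √(-88 + 5*√157) ≈ 5.0349*I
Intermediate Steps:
√(√(5912 - 1987) + O(-86 - 18)) = √(√(5912 - 1987) - 88) = √(√3925 - 88) = √(5*√157 - 88) = √(-88 + 5*√157)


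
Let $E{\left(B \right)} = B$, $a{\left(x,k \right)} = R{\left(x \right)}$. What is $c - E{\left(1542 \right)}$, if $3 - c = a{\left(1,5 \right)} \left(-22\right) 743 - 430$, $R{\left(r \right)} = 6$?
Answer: $96967$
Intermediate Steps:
$a{\left(x,k \right)} = 6$
$c = 98509$ ($c = 3 - \left(6 \left(-22\right) 743 - 430\right) = 3 - \left(\left(-132\right) 743 - 430\right) = 3 - \left(-98076 - 430\right) = 3 - -98506 = 3 + 98506 = 98509$)
$c - E{\left(1542 \right)} = 98509 - 1542 = 96967$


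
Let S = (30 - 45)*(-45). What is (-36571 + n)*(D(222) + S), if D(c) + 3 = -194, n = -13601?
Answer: -23982216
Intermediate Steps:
D(c) = -197 (D(c) = -3 - 194 = -197)
S = 675 (S = -15*(-45) = 675)
(-36571 + n)*(D(222) + S) = (-36571 - 13601)*(-197 + 675) = -50172*478 = -23982216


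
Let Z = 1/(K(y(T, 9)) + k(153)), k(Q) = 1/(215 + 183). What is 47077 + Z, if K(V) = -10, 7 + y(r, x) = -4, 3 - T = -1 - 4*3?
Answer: 187318985/3979 ≈ 47077.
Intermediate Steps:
T = 16 (T = 3 - (-1 - 4*3) = 3 - (-1 - 12) = 3 - 1*(-13) = 3 + 13 = 16)
y(r, x) = -11 (y(r, x) = -7 - 4 = -11)
k(Q) = 1/398
Z = -398/3979 (Z = 1/(-10 + 1/398) = 1/(-3979/398) = -398/3979 ≈ -0.10003)
47077 + Z = 47077 - 398/3979 = 187318985/3979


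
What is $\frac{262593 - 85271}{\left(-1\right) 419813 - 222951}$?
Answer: $- \frac{88661}{321382} \approx -0.27587$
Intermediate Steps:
$\frac{262593 - 85271}{\left(-1\right) 419813 - 222951} = \frac{177322}{-419813 - 222951} = \frac{177322}{-642764} = 177322 \left(- \frac{1}{642764}\right) = - \frac{88661}{321382}$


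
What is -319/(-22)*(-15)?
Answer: -435/2 ≈ -217.50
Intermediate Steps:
-319/(-22)*(-15) = -319*(-1)/22*(-15) = -11*(-29/22)*(-15) = (29/2)*(-15) = -435/2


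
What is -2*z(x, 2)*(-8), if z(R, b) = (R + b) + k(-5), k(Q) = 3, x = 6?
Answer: 176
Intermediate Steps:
z(R, b) = 3 + R + b (z(R, b) = (R + b) + 3 = 3 + R + b)
-2*z(x, 2)*(-8) = -2*(3 + 6 + 2)*(-8) = -2*11*(-8) = -22*(-8) = 176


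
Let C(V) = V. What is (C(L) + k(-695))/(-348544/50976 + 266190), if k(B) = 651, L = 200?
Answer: 1355643/424029778 ≈ 0.0031970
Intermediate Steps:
(C(L) + k(-695))/(-348544/50976 + 266190) = (200 + 651)/(-348544/50976 + 266190) = 851/(-348544*1/50976 + 266190) = 851/(-10892/1593 + 266190) = 851/(424029778/1593) = 851*(1593/424029778) = 1355643/424029778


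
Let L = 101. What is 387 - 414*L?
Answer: -41427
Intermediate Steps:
387 - 414*L = 387 - 414*101 = 387 - 41814 = -41427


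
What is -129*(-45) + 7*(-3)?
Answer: 5784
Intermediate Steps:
-129*(-45) + 7*(-3) = 5805 - 21 = 5784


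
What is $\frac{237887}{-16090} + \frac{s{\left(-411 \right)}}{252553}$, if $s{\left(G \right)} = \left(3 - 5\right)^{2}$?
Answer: $- \frac{60079011151}{4063577770} \approx -14.785$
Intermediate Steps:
$s{\left(G \right)} = 4$ ($s{\left(G \right)} = \left(-2\right)^{2} = 4$)
$\frac{237887}{-16090} + \frac{s{\left(-411 \right)}}{252553} = \frac{237887}{-16090} + \frac{4}{252553} = 237887 \left(- \frac{1}{16090}\right) + 4 \cdot \frac{1}{252553} = - \frac{237887}{16090} + \frac{4}{252553} = - \frac{60079011151}{4063577770}$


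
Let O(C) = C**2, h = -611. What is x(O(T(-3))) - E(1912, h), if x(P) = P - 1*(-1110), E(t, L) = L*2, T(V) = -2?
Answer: 2336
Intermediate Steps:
E(t, L) = 2*L
x(P) = 1110 + P (x(P) = P + 1110 = 1110 + P)
x(O(T(-3))) - E(1912, h) = (1110 + (-2)**2) - 2*(-611) = (1110 + 4) - 1*(-1222) = 1114 + 1222 = 2336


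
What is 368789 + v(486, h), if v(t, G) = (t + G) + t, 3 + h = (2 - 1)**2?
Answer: 369759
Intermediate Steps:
h = -2 (h = -3 + (2 - 1)**2 = -3 + 1**2 = -3 + 1 = -2)
v(t, G) = G + 2*t (v(t, G) = (G + t) + t = G + 2*t)
368789 + v(486, h) = 368789 + (-2 + 2*486) = 368789 + (-2 + 972) = 368789 + 970 = 369759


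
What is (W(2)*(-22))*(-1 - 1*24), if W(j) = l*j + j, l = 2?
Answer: 3300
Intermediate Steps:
W(j) = 3*j (W(j) = 2*j + j = 3*j)
(W(2)*(-22))*(-1 - 1*24) = ((3*2)*(-22))*(-1 - 1*24) = (6*(-22))*(-1 - 24) = -132*(-25) = 3300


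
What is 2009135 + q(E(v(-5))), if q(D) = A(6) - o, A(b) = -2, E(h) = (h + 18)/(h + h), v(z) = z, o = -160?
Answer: 2009293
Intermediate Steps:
E(h) = (18 + h)/(2*h) (E(h) = (18 + h)/((2*h)) = (18 + h)*(1/(2*h)) = (18 + h)/(2*h))
q(D) = 158 (q(D) = -2 - 1*(-160) = -2 + 160 = 158)
2009135 + q(E(v(-5))) = 2009135 + 158 = 2009293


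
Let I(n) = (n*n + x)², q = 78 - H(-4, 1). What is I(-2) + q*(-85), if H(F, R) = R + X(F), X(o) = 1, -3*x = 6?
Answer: -6456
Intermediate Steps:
x = -2 (x = -⅓*6 = -2)
H(F, R) = 1 + R (H(F, R) = R + 1 = 1 + R)
q = 76 (q = 78 - (1 + 1) = 78 - 1*2 = 78 - 2 = 76)
I(n) = (-2 + n²)² (I(n) = (n*n - 2)² = (n² - 2)² = (-2 + n²)²)
I(-2) + q*(-85) = (-2 + (-2)²)² + 76*(-85) = (-2 + 4)² - 6460 = 2² - 6460 = 4 - 6460 = -6456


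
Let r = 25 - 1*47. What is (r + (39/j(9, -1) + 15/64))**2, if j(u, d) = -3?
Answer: 4950625/4096 ≈ 1208.6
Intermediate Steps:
r = -22 (r = 25 - 47 = -22)
(r + (39/j(9, -1) + 15/64))**2 = (-22 + (39/(-3) + 15/64))**2 = (-22 + (39*(-1/3) + 15*(1/64)))**2 = (-22 + (-13 + 15/64))**2 = (-22 - 817/64)**2 = (-2225/64)**2 = 4950625/4096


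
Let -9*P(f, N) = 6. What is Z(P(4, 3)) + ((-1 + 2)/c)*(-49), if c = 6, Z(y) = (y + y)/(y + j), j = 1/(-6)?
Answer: -197/30 ≈ -6.5667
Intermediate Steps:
j = -1/6 ≈ -0.16667
P(f, N) = -2/3 (P(f, N) = -1/9*6 = -2/3)
Z(y) = 2*y/(-1/6 + y) (Z(y) = (y + y)/(y - 1/6) = (2*y)/(-1/6 + y) = 2*y/(-1/6 + y))
Z(P(4, 3)) + ((-1 + 2)/c)*(-49) = 12*(-2/3)/(-1 + 6*(-2/3)) + ((-1 + 2)/6)*(-49) = 12*(-2/3)/(-1 - 4) + ((1/6)*1)*(-49) = 12*(-2/3)/(-5) + (1/6)*(-49) = 12*(-2/3)*(-1/5) - 49/6 = 8/5 - 49/6 = -197/30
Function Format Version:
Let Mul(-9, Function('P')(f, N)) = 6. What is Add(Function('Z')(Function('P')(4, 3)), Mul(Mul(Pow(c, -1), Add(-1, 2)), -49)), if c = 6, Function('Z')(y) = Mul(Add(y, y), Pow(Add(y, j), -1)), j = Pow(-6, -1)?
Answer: Rational(-197, 30) ≈ -6.5667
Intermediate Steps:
j = Rational(-1, 6) ≈ -0.16667
Function('P')(f, N) = Rational(-2, 3) (Function('P')(f, N) = Mul(Rational(-1, 9), 6) = Rational(-2, 3))
Function('Z')(y) = Mul(2, y, Pow(Add(Rational(-1, 6), y), -1)) (Function('Z')(y) = Mul(Add(y, y), Pow(Add(y, Rational(-1, 6)), -1)) = Mul(Mul(2, y), Pow(Add(Rational(-1, 6), y), -1)) = Mul(2, y, Pow(Add(Rational(-1, 6), y), -1)))
Add(Function('Z')(Function('P')(4, 3)), Mul(Mul(Pow(c, -1), Add(-1, 2)), -49)) = Add(Mul(12, Rational(-2, 3), Pow(Add(-1, Mul(6, Rational(-2, 3))), -1)), Mul(Mul(Pow(6, -1), Add(-1, 2)), -49)) = Add(Mul(12, Rational(-2, 3), Pow(Add(-1, -4), -1)), Mul(Mul(Rational(1, 6), 1), -49)) = Add(Mul(12, Rational(-2, 3), Pow(-5, -1)), Mul(Rational(1, 6), -49)) = Add(Mul(12, Rational(-2, 3), Rational(-1, 5)), Rational(-49, 6)) = Add(Rational(8, 5), Rational(-49, 6)) = Rational(-197, 30)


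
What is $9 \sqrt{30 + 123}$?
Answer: $27 \sqrt{17} \approx 111.32$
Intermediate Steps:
$9 \sqrt{30 + 123} = 9 \sqrt{153} = 9 \cdot 3 \sqrt{17} = 27 \sqrt{17}$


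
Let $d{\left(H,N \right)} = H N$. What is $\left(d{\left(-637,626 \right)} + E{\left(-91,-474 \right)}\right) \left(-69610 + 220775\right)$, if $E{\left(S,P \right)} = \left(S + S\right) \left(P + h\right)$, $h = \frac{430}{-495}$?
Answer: $- \frac{4674211360910}{99} \approx -4.7214 \cdot 10^{10}$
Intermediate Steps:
$h = - \frac{86}{99}$ ($h = 430 \left(- \frac{1}{495}\right) = - \frac{86}{99} \approx -0.86869$)
$E{\left(S,P \right)} = 2 S \left(- \frac{86}{99} + P\right)$ ($E{\left(S,P \right)} = \left(S + S\right) \left(P - \frac{86}{99}\right) = 2 S \left(- \frac{86}{99} + P\right)$)
$\left(d{\left(-637,626 \right)} + E{\left(-91,-474 \right)}\right) \left(-69610 + 220775\right) = \left(\left(-637\right) 626 + \frac{2}{99} \left(-91\right) \left(-86 + 99 \left(-474\right)\right)\right) \left(-69610 + 220775\right) = \left(-398762 + \frac{2}{99} \left(-91\right) \left(-86 - 46926\right)\right) 151165 = \left(-398762 + \frac{2}{99} \left(-91\right) \left(-47012\right)\right) 151165 = \left(-398762 + \frac{8556184}{99}\right) 151165 = \left(- \frac{30921254}{99}\right) 151165 = - \frac{4674211360910}{99}$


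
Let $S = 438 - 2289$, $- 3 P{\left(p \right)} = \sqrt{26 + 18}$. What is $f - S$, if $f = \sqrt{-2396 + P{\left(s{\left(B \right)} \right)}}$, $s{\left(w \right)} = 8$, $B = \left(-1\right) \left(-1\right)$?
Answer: $1851 + \frac{\sqrt{-21564 - 6 \sqrt{11}}}{3} \approx 1851.0 + 48.972 i$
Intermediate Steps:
$B = 1$
$P{\left(p \right)} = - \frac{2 \sqrt{11}}{3}$ ($P{\left(p \right)} = - \frac{\sqrt{26 + 18}}{3} = - \frac{\sqrt{44}}{3} = - \frac{2 \sqrt{11}}{3}$)
$S = -1851$
$f = \sqrt{-2396 - \frac{2 \sqrt{11}}{3}} \approx 48.972 i$
$f - S = \frac{\sqrt{-21564 - 6 \sqrt{11}}}{3} - -1851 = \frac{\sqrt{-21564 - 6 \sqrt{11}}}{3} + 1851 = 1851 + \frac{\sqrt{-21564 - 6 \sqrt{11}}}{3}$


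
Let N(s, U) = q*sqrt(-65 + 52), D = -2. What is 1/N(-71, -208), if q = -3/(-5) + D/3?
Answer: 15*I*sqrt(13)/13 ≈ 4.1602*I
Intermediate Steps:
q = -1/15 (q = -3/(-5) - 2/3 = -3*(-1/5) - 2*1/3 = 3/5 - 2/3 = -1/15 ≈ -0.066667)
N(s, U) = -I*sqrt(13)/15 (N(s, U) = -sqrt(-65 + 52)/15 = -I*sqrt(13)/15)
1/N(-71, -208) = 1/(-I*sqrt(13)/15) = 15*I*sqrt(13)/13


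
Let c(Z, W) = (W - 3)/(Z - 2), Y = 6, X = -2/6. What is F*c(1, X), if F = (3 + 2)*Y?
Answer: 100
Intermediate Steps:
X = -⅓ (X = -2*⅙ = -⅓ ≈ -0.33333)
c(Z, W) = (-3 + W)/(-2 + Z)
F = 30 (F = (3 + 2)*6 = 5*6 = 30)
F*c(1, X) = 30*((-3 - ⅓)/(-2 + 1)) = 30*(-10/3/(-1)) = 30*(-1*(-10/3)) = 30*(10/3) = 100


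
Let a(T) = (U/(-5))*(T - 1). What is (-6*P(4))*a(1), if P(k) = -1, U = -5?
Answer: 0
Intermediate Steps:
a(T) = -1 + T (a(T) = (-5/(-5))*(T - 1) = (-5*(-⅕))*(-1 + T) = 1*(-1 + T) = -1 + T)
(-6*P(4))*a(1) = (-6*(-1))*(-1 + 1) = 6*0 = 0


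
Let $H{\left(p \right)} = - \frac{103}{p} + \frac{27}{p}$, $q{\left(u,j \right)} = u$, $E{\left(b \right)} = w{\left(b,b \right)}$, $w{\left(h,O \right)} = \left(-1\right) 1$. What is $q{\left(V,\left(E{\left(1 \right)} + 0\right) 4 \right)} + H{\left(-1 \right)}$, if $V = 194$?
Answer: $270$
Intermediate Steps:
$w{\left(h,O \right)} = -1$
$E{\left(b \right)} = -1$
$H{\left(p \right)} = - \frac{76}{p}$
$q{\left(V,\left(E{\left(1 \right)} + 0\right) 4 \right)} + H{\left(-1 \right)} = 194 - \frac{76}{-1} = 194 - -76 = 194 + 76 = 270$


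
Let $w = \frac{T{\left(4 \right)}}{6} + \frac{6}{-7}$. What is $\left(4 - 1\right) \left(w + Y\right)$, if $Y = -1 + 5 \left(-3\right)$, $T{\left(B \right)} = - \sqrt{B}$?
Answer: $- \frac{361}{7} \approx -51.571$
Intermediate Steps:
$Y = -16$ ($Y = -1 - 15 = -16$)
$w = - \frac{25}{21}$ ($w = \frac{\left(-1\right) \sqrt{4}}{6} + \frac{6}{-7} = \left(-1\right) 2 \cdot \frac{1}{6} + 6 \left(- \frac{1}{7}\right) = \left(-2\right) \frac{1}{6} - \frac{6}{7} = - \frac{1}{3} - \frac{6}{7} = - \frac{25}{21} \approx -1.1905$)
$\left(4 - 1\right) \left(w + Y\right) = \left(4 - 1\right) \left(- \frac{25}{21} - 16\right) = 3 \left(- \frac{361}{21}\right) = - \frac{361}{7}$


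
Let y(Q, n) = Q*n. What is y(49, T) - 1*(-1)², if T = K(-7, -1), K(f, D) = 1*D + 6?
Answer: 244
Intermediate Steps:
K(f, D) = 6 + D (K(f, D) = D + 6 = 6 + D)
T = 5 (T = 6 - 1 = 5)
y(49, T) - 1*(-1)² = 49*5 - 1*(-1)² = 245 - 1*1 = 245 - 1 = 244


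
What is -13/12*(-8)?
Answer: 26/3 ≈ 8.6667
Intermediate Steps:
-13/12*(-8) = 26/3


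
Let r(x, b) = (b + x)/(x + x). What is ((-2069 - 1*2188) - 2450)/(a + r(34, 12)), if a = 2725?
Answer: -228038/92673 ≈ -2.4607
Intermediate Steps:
r(x, b) = (b + x)/(2*x) (r(x, b) = (b + x)/((2*x)) = (b + x)*(1/(2*x)) = (b + x)/(2*x))
((-2069 - 1*2188) - 2450)/(a + r(34, 12)) = ((-2069 - 1*2188) - 2450)/(2725 + (1/2)*(12 + 34)/34) = ((-2069 - 2188) - 2450)/(2725 + (1/2)*(1/34)*46) = (-4257 - 2450)/(2725 + 23/34) = -6707/92673/34 = -6707*34/92673 = -228038/92673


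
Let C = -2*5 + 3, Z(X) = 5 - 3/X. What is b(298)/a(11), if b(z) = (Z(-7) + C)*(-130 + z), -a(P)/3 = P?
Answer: 8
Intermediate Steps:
a(P) = -3*P
C = -7 (C = -10 + 3 = -7)
b(z) = 1430/7 - 11*z/7 (b(z) = ((5 - 3/(-7)) - 7)*(-130 + z) = ((5 - 3*(-⅐)) - 7)*(-130 + z) = ((5 + 3/7) - 7)*(-130 + z) = (38/7 - 7)*(-130 + z) = -11*(-130 + z)/7 = 1430/7 - 11*z/7)
b(298)/a(11) = (1430/7 - 11/7*298)/((-3*11)) = (1430/7 - 3278/7)/(-33) = -264*(-1/33) = 8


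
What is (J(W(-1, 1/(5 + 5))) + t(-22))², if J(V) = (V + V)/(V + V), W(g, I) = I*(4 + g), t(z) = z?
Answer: 441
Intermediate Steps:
J(V) = 1 (J(V) = (2*V)/((2*V)) = (2*V)*(1/(2*V)) = 1)
(J(W(-1, 1/(5 + 5))) + t(-22))² = (1 - 22)² = (-21)² = 441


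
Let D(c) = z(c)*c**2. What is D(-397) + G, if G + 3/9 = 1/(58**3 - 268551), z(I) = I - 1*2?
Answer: -13854852952589/220317 ≈ -6.2886e+7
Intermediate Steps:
z(I) = -2 + I (z(I) = I - 2 = -2 + I)
G = -73442/220317 (G = -1/3 + 1/(58**3 - 268551) = -1/3 + 1/(195112 - 268551) = -1/3 + 1/(-73439) = -1/3 - 1/73439 = -73442/220317 ≈ -0.33335)
D(c) = c**2*(-2 + c) (D(c) = (-2 + c)*c**2 = c**2*(-2 + c))
D(-397) + G = (-397)**2*(-2 - 397) - 73442/220317 = 157609*(-399) - 73442/220317 = -62885991 - 73442/220317 = -13854852952589/220317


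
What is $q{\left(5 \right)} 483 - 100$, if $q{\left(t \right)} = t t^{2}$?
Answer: $60275$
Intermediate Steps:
$q{\left(t \right)} = t^{3}$
$q{\left(5 \right)} 483 - 100 = 5^{3} \cdot 483 - 100 = 125 \cdot 483 - 100 = 60375 - 100 = 60275$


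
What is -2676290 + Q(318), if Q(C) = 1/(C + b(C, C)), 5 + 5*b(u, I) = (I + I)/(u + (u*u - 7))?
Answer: -430280821311015/160775111 ≈ -2.6763e+6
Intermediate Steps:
b(u, I) = -1 + 2*I/(5*(-7 + u + u²)) (b(u, I) = -1 + ((I + I)/(u + (u*u - 7)))/5 = -1 + ((2*I)/(u + (u² - 7)))/5 = -1 + ((2*I)/(u + (-7 + u²)))/5 = -1 + ((2*I)/(-7 + u + u²))/5 = -1 + (2*I/(-7 + u + u²))/5 = -1 + 2*I/(5*(-7 + u + u²)))
Q(C) = 1/(C + (7 - C² - 3*C/5)/(-7 + C + C²)) (Q(C) = 1/(C + (7 - C - C² + 2*C/5)/(-7 + C + C²)) = 1/(C + (7 - C² - 3*C/5)/(-7 + C + C²)))
-2676290 + Q(318) = -2676290 + 5*(-7 + 318 + 318²)/(35 - 38*318 + 5*318³) = -2676290 + 5*(-7 + 318 + 101124)/(35 - 12084 + 5*32157432) = -2676290 + 5*101435/(35 - 12084 + 160787160) = -2676290 + 5*101435/160775111 = -2676290 + 5*(1/160775111)*101435 = -2676290 + 507175/160775111 = -430280821311015/160775111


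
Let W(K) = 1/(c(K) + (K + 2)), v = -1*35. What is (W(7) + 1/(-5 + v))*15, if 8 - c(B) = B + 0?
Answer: 9/8 ≈ 1.1250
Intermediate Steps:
v = -35
c(B) = 8 - B (c(B) = 8 - (B + 0) = 8 - B)
W(K) = ⅒ (W(K) = 1/((8 - K) + (K + 2)) = 1/((8 - K) + (2 + K)) = 1/10 = ⅒)
(W(7) + 1/(-5 + v))*15 = (⅒ + 1/(-5 - 35))*15 = (⅒ + 1/(-40))*15 = (⅒ - 1/40)*15 = (3/40)*15 = 9/8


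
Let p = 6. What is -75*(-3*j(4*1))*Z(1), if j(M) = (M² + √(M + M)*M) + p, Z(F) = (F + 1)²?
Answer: 19800 + 7200*√2 ≈ 29982.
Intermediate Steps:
Z(F) = (1 + F)²
j(M) = 6 + M² + √2*M^(3/2) (j(M) = (M² + √(M + M)*M) + 6 = (M² + √(2*M)*M) + 6 = (M² + (√2*√M)*M) + 6 = (M² + √2*M^(3/2)) + 6 = 6 + M² + √2*M^(3/2))
-75*(-3*j(4*1))*Z(1) = -75*(-3*(6 + (4*1)² + √2*(4*1)^(3/2)))*(1 + 1)² = -75*(-3*(6 + 4² + √2*4^(3/2)))*2² = -75*(-3*(6 + 16 + √2*8))*4 = -75*(-3*(6 + 16 + 8*√2))*4 = -75*(-3*(22 + 8*√2))*4 = -75*(-66 - 24*√2)*4 = -75*(-264 - 96*√2) = 19800 + 7200*√2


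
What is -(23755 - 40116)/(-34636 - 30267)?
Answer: -16361/64903 ≈ -0.25208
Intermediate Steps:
-(23755 - 40116)/(-34636 - 30267) = -(-16361)/(-64903) = -(-16361)*(-1)/64903 = -1*16361/64903 = -16361/64903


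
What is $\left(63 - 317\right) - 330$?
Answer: $-584$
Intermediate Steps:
$\left(63 - 317\right) - 330 = -254 - 330 = -584$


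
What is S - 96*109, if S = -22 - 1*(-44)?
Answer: -10442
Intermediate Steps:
S = 22 (S = -22 + 44 = 22)
S - 96*109 = 22 - 96*109 = 22 - 10464 = -10442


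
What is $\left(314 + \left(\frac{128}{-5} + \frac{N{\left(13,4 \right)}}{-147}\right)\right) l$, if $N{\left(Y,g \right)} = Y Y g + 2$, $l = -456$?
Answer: $- \frac{31704768}{245} \approx -1.2941 \cdot 10^{5}$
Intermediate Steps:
$N{\left(Y,g \right)} = 2 + g Y^{2}$ ($N{\left(Y,g \right)} = Y^{2} g + 2 = g Y^{2} + 2 = 2 + g Y^{2}$)
$\left(314 + \left(\frac{128}{-5} + \frac{N{\left(13,4 \right)}}{-147}\right)\right) l = \left(314 + \left(\frac{128}{-5} + \frac{2 + 4 \cdot 13^{2}}{-147}\right)\right) \left(-456\right) = \left(314 + \left(128 \left(- \frac{1}{5}\right) + \left(2 + 4 \cdot 169\right) \left(- \frac{1}{147}\right)\right)\right) \left(-456\right) = \left(314 - \left(\frac{128}{5} - \left(2 + 676\right) \left(- \frac{1}{147}\right)\right)\right) \left(-456\right) = \left(314 + \left(- \frac{128}{5} + 678 \left(- \frac{1}{147}\right)\right)\right) \left(-456\right) = \left(314 - \frac{7402}{245}\right) \left(-456\right) = \frac{69528}{245} \left(-456\right) = - \frac{31704768}{245}$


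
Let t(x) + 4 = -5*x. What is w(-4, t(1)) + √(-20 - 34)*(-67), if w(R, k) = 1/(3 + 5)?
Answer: ⅛ - 201*I*√6 ≈ 0.125 - 492.35*I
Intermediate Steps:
t(x) = -4 - 5*x
w(R, k) = ⅛ (w(R, k) = 1/8 = ⅛)
w(-4, t(1)) + √(-20 - 34)*(-67) = ⅛ + √(-20 - 34)*(-67) = ⅛ + √(-54)*(-67) = ⅛ + (3*I*√6)*(-67) = ⅛ - 201*I*√6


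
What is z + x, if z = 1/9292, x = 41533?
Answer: 385924637/9292 ≈ 41533.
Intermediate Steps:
z = 1/9292 ≈ 0.00010762
z + x = 1/9292 + 41533 = 385924637/9292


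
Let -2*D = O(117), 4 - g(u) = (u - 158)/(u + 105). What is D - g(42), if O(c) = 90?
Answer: -7319/147 ≈ -49.789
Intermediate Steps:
g(u) = 4 - (-158 + u)/(105 + u) (g(u) = 4 - (u - 158)/(u + 105) = 4 - (-158 + u)/(105 + u))
D = -45 (D = -½*90 = -45)
D - g(42) = -45 - (578 + 3*42)/(105 + 42) = -45 - (578 + 126)/147 = -45 - 704/147 = -7319/147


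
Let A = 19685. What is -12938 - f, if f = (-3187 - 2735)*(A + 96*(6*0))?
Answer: 116561632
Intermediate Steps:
f = -116574570 (f = (-3187 - 2735)*(19685 + 96*(6*0)) = -5922*(19685 + 96*0) = -5922*(19685 + 0) = -5922*19685 = -116574570)
-12938 - f = -12938 - 1*(-116574570) = -12938 + 116574570 = 116561632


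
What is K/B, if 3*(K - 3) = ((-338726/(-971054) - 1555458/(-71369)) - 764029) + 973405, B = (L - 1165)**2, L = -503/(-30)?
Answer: 2176886292548870400/41117415406238843567 ≈ 0.052943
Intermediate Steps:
L = 503/30 (L = -503*(-1/30) = 503/30 ≈ 16.767)
B = 1186595809/900 (B = (503/30 - 1165)**2 = (-34447/30)**2 = 1186595809/900 ≈ 1.3184e+6)
K = 7256287641829568/103954729389 (K = 3 + (((-338726/(-971054) - 1555458/(-71369)) - 764029) + 973405)/3 = 3 + (((-338726*(-1/971054) - 1555458*(-1/71369)) - 764029) + 973405)/3 = 3 + (((169363/485527 + 1555458/71369) - 764029) + 973405)/3 = 3 + ((767304124313/34651576463 - 764029) + 973405)/3 = 3 + (-26474042009325114/34651576463 + 973405)/3 = 3 + (1/3)*(7255975777641401/34651576463) = 3 + 7255975777641401/103954729389 = 7256287641829568/103954729389 ≈ 69802.)
K/B = 7256287641829568/(103954729389*(1186595809/900)) = (7256287641829568/103954729389)*(900/1186595809) = 2176886292548870400/41117415406238843567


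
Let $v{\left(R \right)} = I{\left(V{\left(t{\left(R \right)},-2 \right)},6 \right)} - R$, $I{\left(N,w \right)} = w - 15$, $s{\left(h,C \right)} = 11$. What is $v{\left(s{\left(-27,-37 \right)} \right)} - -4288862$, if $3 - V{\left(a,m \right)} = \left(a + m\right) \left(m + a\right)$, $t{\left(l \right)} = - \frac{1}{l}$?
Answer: $4288842$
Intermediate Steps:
$V{\left(a,m \right)} = 3 - \left(a + m\right)^{2}$ ($V{\left(a,m \right)} = 3 - \left(a + m\right) \left(m + a\right) = 3 - \left(a + m\right) \left(a + m\right) = 3 - \left(a + m\right)^{2}$)
$I{\left(N,w \right)} = -15 + w$
$v{\left(R \right)} = -9 - R$ ($v{\left(R \right)} = \left(-15 + 6\right) - R = -9 - R$)
$v{\left(s{\left(-27,-37 \right)} \right)} - -4288862 = \left(-9 - 11\right) - -4288862 = \left(-9 - 11\right) + 4288862 = -20 + 4288862 = 4288842$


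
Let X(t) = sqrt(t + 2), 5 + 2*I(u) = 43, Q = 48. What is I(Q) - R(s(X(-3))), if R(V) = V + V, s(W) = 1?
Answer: 17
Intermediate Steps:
I(u) = 19 (I(u) = -5/2 + (1/2)*43 = -5/2 + 43/2 = 19)
X(t) = sqrt(2 + t)
R(V) = 2*V
I(Q) - R(s(X(-3))) = 19 - 2 = 17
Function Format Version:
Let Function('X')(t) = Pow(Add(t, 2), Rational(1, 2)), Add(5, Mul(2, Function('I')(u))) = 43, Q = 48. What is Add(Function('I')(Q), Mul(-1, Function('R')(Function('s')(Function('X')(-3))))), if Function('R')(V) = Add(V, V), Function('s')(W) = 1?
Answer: 17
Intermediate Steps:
Function('I')(u) = 19 (Function('I')(u) = Add(Rational(-5, 2), Mul(Rational(1, 2), 43)) = Add(Rational(-5, 2), Rational(43, 2)) = 19)
Function('X')(t) = Pow(Add(2, t), Rational(1, 2))
Function('R')(V) = Mul(2, V)
Add(Function('I')(Q), Mul(-1, Function('R')(Function('s')(Function('X')(-3))))) = Add(19, Mul(-1, Mul(2, 1))) = Add(19, Mul(-1, 2)) = Add(19, -2) = 17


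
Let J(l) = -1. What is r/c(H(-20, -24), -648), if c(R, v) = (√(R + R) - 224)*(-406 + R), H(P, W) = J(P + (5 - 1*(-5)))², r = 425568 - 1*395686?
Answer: 3346784/10160235 + 14941*√2/10160235 ≈ 0.33148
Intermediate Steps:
r = 29882 (r = 425568 - 395686 = 29882)
H(P, W) = 1 (H(P, W) = (-1)² = 1)
c(R, v) = (-406 + R)*(-224 + √2*√R) (c(R, v) = (√(2*R) - 224)*(-406 + R) = (√2*√R - 224)*(-406 + R) = (-224 + √2*√R)*(-406 + R) = (-406 + R)*(-224 + √2*√R))
r/c(H(-20, -24), -648) = 29882/(90944 - 224*1 + √2*1^(3/2) - 406*√2*√1) = 29882/(90944 - 224 + √2*1 - 406*√2*1) = 29882/(90944 - 224 + √2 - 406*√2) = 29882/(90720 - 405*√2)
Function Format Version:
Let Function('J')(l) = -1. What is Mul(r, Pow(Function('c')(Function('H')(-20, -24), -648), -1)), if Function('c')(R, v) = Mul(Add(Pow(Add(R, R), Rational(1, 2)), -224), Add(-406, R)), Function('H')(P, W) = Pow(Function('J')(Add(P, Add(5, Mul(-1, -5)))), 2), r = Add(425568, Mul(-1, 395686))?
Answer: Add(Rational(3346784, 10160235), Mul(Rational(14941, 10160235), Pow(2, Rational(1, 2)))) ≈ 0.33148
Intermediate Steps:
r = 29882 (r = Add(425568, -395686) = 29882)
Function('H')(P, W) = 1 (Function('H')(P, W) = Pow(-1, 2) = 1)
Function('c')(R, v) = Mul(Add(-406, R), Add(-224, Mul(Pow(2, Rational(1, 2)), Pow(R, Rational(1, 2))))) (Function('c')(R, v) = Mul(Add(Pow(Mul(2, R), Rational(1, 2)), -224), Add(-406, R)) = Mul(Add(Mul(Pow(2, Rational(1, 2)), Pow(R, Rational(1, 2))), -224), Add(-406, R)) = Mul(Add(-224, Mul(Pow(2, Rational(1, 2)), Pow(R, Rational(1, 2)))), Add(-406, R)) = Mul(Add(-406, R), Add(-224, Mul(Pow(2, Rational(1, 2)), Pow(R, Rational(1, 2))))))
Mul(r, Pow(Function('c')(Function('H')(-20, -24), -648), -1)) = Mul(29882, Pow(Add(90944, Mul(-224, 1), Mul(Pow(2, Rational(1, 2)), Pow(1, Rational(3, 2))), Mul(-406, Pow(2, Rational(1, 2)), Pow(1, Rational(1, 2)))), -1)) = Mul(29882, Pow(Add(90944, -224, Mul(Pow(2, Rational(1, 2)), 1), Mul(-406, Pow(2, Rational(1, 2)), 1)), -1)) = Mul(29882, Pow(Add(90944, -224, Pow(2, Rational(1, 2)), Mul(-406, Pow(2, Rational(1, 2)))), -1)) = Mul(29882, Pow(Add(90720, Mul(-405, Pow(2, Rational(1, 2)))), -1))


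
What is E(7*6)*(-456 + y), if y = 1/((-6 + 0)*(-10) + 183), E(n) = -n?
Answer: 1551298/81 ≈ 19152.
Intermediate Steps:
y = 1/243 (y = 1/(-6*(-10) + 183) = 1/(60 + 183) = 1/243 ≈ 0.0041152)
E(7*6)*(-456 + y) = (-7*6)*(-456 + 1/243) = -1*42*(-110807/243) = -42*(-110807/243) = 1551298/81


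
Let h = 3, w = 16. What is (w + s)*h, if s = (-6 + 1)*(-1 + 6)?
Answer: -27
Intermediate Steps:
s = -25 (s = -5*5 = -25)
(w + s)*h = (16 - 25)*3 = -9*3 = -27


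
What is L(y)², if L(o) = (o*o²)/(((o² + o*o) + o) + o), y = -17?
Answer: 83521/1024 ≈ 81.563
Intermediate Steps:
L(o) = o³/(2*o + 2*o²) (L(o) = o³/(((o² + o²) + o) + o) = o³/((2*o² + o) + o) = o³/((o + 2*o²) + o) = o³/(2*o + 2*o²))
L(y)² = ((½)*(-17)²/(1 - 17))² = ((½)*289/(-16))² = ((½)*289*(-1/16))² = (-289/32)² = 83521/1024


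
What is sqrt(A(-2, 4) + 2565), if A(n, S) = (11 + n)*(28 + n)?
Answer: 3*sqrt(311) ≈ 52.906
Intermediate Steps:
sqrt(A(-2, 4) + 2565) = sqrt((308 + (-2)**2 + 39*(-2)) + 2565) = sqrt((308 + 4 - 78) + 2565) = sqrt(234 + 2565) = sqrt(2799) = 3*sqrt(311)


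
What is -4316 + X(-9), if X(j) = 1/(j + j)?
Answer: -77689/18 ≈ -4316.1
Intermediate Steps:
X(j) = 1/(2*j)
-4316 + X(-9) = -4316 + (½)/(-9) = -4316 + (½)*(-⅑) = -4316 - 1/18 = -77689/18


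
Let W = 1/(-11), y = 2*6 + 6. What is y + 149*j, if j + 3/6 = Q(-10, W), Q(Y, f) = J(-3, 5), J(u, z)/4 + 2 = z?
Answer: 3463/2 ≈ 1731.5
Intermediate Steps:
y = 18 (y = 12 + 6 = 18)
J(u, z) = -8 + 4*z
W = -1/11 ≈ -0.090909
Q(Y, f) = 12 (Q(Y, f) = -8 + 4*5 = -8 + 20 = 12)
j = 23/2 (j = -½ + 12 = 23/2 ≈ 11.500)
y + 149*j = 18 + 149*(23/2) = 18 + 3427/2 = 3463/2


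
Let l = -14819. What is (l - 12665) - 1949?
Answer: -29433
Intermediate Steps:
(l - 12665) - 1949 = (-14819 - 12665) - 1949 = -27484 - 1949 = -29433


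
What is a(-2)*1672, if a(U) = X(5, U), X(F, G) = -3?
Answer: -5016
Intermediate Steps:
a(U) = -3
a(-2)*1672 = -3*1672 = -5016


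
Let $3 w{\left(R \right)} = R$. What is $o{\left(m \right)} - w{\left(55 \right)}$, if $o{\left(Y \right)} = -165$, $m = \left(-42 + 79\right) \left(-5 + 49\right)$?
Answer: $- \frac{550}{3} \approx -183.33$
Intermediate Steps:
$w{\left(R \right)} = \frac{R}{3}$
$m = 1628$ ($m = 37 \cdot 44 = 1628$)
$o{\left(m \right)} - w{\left(55 \right)} = -165 - \frac{1}{3} \cdot 55 = -165 - \frac{55}{3} = - \frac{550}{3}$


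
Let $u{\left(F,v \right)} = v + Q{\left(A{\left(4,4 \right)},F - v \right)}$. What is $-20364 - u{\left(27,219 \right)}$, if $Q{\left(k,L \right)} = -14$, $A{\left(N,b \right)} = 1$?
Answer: $-20569$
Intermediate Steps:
$u{\left(F,v \right)} = -14 + v$ ($u{\left(F,v \right)} = v - 14 = -14 + v$)
$-20364 - u{\left(27,219 \right)} = -20364 - \left(-14 + 219\right) = -20364 - 205 = -20569$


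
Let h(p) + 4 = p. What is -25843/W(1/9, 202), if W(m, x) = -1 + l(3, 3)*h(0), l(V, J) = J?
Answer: 25843/13 ≈ 1987.9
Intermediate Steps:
h(p) = -4 + p
W(m, x) = -13 (W(m, x) = -1 + 3*(-4 + 0) = -1 + 3*(-4) = -1 - 12 = -13)
-25843/W(1/9, 202) = -25843/(-13) = -25843*(-1/13) = 25843/13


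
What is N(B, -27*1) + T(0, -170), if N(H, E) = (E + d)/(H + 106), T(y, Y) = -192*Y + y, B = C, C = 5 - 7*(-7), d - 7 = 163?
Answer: 5222543/160 ≈ 32641.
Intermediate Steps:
d = 170 (d = 7 + 163 = 170)
C = 54 (C = 5 + 49 = 54)
B = 54
T(y, Y) = y - 192*Y
N(H, E) = (170 + E)/(106 + H) (N(H, E) = (E + 170)/(H + 106) = (170 + E)/(106 + H))
N(B, -27*1) + T(0, -170) = (170 - 27*1)/(106 + 54) + (0 - 192*(-170)) = (170 - 27)/160 + (0 + 32640) = (1/160)*143 + 32640 = 143/160 + 32640 = 5222543/160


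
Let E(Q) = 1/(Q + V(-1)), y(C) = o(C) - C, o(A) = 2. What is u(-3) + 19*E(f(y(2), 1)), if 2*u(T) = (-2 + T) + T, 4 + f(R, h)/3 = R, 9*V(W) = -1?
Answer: -607/109 ≈ -5.5688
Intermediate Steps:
V(W) = -1/9 (V(W) = (1/9)*(-1) = -1/9)
y(C) = 2 - C
f(R, h) = -12 + 3*R
E(Q) = 1/(-1/9 + Q) (E(Q) = 1/(Q - 1/9) = 1/(-1/9 + Q))
u(T) = -1 + T (u(T) = ((-2 + T) + T)/2 = (-2 + 2*T)/2 = -1 + T)
u(-3) + 19*E(f(y(2), 1)) = (-1 - 3) + 19*(9/(-1 + 9*(-12 + 3*(2 - 1*2)))) = -4 + 19*(9/(-1 + 9*(-12 + 3*(2 - 2)))) = -4 + 19*(9/(-1 + 9*(-12 + 3*0))) = -4 + 19*(9/(-1 + 9*(-12 + 0))) = -4 + 19*(9/(-1 + 9*(-12))) = -4 + 19*(9/(-1 - 108)) = -4 + 19*(9/(-109)) = -4 + 19*(9*(-1/109)) = -4 + 19*(-9/109) = -4 - 171/109 = -607/109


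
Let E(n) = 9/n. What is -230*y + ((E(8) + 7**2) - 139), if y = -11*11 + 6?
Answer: 210889/8 ≈ 26361.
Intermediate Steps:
y = -115 (y = -121 + 6 = -115)
-230*y + ((E(8) + 7**2) - 139) = -230*(-115) + ((9/8 + 7**2) - 139) = 26450 + ((9*(1/8) + 49) - 139) = 26450 + ((9/8 + 49) - 139) = 26450 + (401/8 - 139) = 26450 - 711/8 = 210889/8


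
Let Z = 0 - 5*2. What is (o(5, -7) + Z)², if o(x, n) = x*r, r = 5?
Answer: 225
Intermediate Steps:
o(x, n) = 5*x (o(x, n) = x*5 = 5*x)
Z = -10 (Z = 0 - 10 = -10)
(o(5, -7) + Z)² = (5*5 - 10)² = (25 - 10)² = 15² = 225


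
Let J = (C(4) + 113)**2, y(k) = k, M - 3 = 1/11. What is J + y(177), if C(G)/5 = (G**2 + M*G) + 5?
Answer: 9495501/121 ≈ 78475.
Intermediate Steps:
M = 34/11 (M = 3 + 1/11 = 34/11 ≈ 3.0909)
C(G) = 25 + 5*G**2 + 170*G/11 (C(G) = 5*((G**2 + 34*G/11) + 5) = 5*(5 + G**2 + 34*G/11) = 25 + 5*G**2 + 170*G/11)
J = 9474084/121 (J = ((25 + 5*4**2 + (170/11)*4) + 113)**2 = ((25 + 5*16 + 680/11) + 113)**2 = ((25 + 80 + 680/11) + 113)**2 = (1835/11 + 113)**2 = (3078/11)**2 = 9474084/121 ≈ 78298.)
J + y(177) = 9474084/121 + 177 = 9495501/121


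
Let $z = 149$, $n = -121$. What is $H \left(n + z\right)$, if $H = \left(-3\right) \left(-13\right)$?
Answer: $1092$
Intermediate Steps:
$H = 39$
$H \left(n + z\right) = 39 \left(-121 + 149\right) = 39 \cdot 28 = 1092$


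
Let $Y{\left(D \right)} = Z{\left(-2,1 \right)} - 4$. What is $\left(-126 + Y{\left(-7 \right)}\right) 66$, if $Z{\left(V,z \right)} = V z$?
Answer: $-8712$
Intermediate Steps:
$Y{\left(D \right)} = -6$ ($Y{\left(D \right)} = \left(-2\right) 1 - 4 = -2 - 4 = -6$)
$\left(-126 + Y{\left(-7 \right)}\right) 66 = \left(-126 - 6\right) 66 = \left(-132\right) 66 = -8712$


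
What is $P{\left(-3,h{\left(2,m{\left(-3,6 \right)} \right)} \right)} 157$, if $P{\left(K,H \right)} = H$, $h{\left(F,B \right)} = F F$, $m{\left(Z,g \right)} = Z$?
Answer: $628$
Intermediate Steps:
$h{\left(F,B \right)} = F^{2}$
$P{\left(-3,h{\left(2,m{\left(-3,6 \right)} \right)} \right)} 157 = 2^{2} \cdot 157 = 4 \cdot 157 = 628$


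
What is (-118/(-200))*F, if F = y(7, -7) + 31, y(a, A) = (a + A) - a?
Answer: 354/25 ≈ 14.160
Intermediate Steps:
y(a, A) = A (y(a, A) = (A + a) - a = A)
F = 24 (F = -7 + 31 = 24)
(-118/(-200))*F = -118/(-200)*24 = -118*(-1/200)*24 = (59/100)*24 = 354/25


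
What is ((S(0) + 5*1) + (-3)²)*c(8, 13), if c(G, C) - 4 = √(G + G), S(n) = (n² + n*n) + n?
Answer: 112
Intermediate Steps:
S(n) = n + 2*n² (S(n) = (n² + n²) + n = 2*n² + n = n + 2*n²)
c(G, C) = 4 + √2*√G (c(G, C) = 4 + √(G + G) = 4 + √(2*G) = 4 + √2*√G)
((S(0) + 5*1) + (-3)²)*c(8, 13) = ((0*(1 + 2*0) + 5*1) + (-3)²)*(4 + √2*√8) = ((0*(1 + 0) + 5) + 9)*(4 + √2*(2*√2)) = ((0*1 + 5) + 9)*(4 + 4) = ((0 + 5) + 9)*8 = (5 + 9)*8 = 14*8 = 112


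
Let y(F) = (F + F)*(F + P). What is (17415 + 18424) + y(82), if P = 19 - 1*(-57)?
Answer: 61751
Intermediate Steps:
P = 76 (P = 19 + 57 = 76)
y(F) = 2*F*(76 + F) (y(F) = (F + F)*(F + 76) = (2*F)*(76 + F) = 2*F*(76 + F))
(17415 + 18424) + y(82) = (17415 + 18424) + 2*82*(76 + 82) = 35839 + 2*82*158 = 35839 + 25912 = 61751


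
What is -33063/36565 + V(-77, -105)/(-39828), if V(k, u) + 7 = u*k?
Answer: -7826239/7069470 ≈ -1.1070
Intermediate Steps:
V(k, u) = -7 + k*u (V(k, u) = -7 + u*k = -7 + k*u)
-33063/36565 + V(-77, -105)/(-39828) = -33063/36565 + (-7 - 77*(-105))/(-39828) = -33063*1/36565 + (-7 + 8085)*(-1/39828) = -321/355 + 8078*(-1/39828) = -321/355 - 4039/19914 = -7826239/7069470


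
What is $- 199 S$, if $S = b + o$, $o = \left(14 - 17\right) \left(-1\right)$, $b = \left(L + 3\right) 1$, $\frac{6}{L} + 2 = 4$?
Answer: $-1791$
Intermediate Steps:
$L = 3$ ($L = \frac{6}{-2 + 4} = \frac{6}{2} = 6 \cdot \frac{1}{2} = 3$)
$b = 6$ ($b = \left(3 + 3\right) 1 = 6 \cdot 1 = 6$)
$o = 3$ ($o = \left(-3\right) \left(-1\right) = 3$)
$S = 9$ ($S = 6 + 3 = 9$)
$- 199 S = \left(-199\right) 9 = -1791$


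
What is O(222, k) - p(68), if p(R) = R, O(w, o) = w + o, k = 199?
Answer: 353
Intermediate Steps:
O(w, o) = o + w
O(222, k) - p(68) = (199 + 222) - 1*68 = 421 - 68 = 353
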